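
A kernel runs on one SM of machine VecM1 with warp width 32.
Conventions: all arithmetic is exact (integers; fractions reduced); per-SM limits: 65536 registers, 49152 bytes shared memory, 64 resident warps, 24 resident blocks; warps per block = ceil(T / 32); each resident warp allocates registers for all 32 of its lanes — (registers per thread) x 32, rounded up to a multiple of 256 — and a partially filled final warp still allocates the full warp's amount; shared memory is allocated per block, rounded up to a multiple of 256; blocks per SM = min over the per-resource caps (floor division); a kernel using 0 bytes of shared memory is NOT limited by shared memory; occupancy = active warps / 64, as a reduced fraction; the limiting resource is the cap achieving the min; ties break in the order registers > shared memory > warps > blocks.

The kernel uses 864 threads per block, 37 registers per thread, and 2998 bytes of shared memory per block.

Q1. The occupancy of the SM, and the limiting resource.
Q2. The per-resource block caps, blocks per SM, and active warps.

Answer: occupancy 27/64, limited by registers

registers: 1 block
shared memory: 16 blocks
warps: 2 blocks
blocks: 24 blocks

Answer: 1 block, 27 active warps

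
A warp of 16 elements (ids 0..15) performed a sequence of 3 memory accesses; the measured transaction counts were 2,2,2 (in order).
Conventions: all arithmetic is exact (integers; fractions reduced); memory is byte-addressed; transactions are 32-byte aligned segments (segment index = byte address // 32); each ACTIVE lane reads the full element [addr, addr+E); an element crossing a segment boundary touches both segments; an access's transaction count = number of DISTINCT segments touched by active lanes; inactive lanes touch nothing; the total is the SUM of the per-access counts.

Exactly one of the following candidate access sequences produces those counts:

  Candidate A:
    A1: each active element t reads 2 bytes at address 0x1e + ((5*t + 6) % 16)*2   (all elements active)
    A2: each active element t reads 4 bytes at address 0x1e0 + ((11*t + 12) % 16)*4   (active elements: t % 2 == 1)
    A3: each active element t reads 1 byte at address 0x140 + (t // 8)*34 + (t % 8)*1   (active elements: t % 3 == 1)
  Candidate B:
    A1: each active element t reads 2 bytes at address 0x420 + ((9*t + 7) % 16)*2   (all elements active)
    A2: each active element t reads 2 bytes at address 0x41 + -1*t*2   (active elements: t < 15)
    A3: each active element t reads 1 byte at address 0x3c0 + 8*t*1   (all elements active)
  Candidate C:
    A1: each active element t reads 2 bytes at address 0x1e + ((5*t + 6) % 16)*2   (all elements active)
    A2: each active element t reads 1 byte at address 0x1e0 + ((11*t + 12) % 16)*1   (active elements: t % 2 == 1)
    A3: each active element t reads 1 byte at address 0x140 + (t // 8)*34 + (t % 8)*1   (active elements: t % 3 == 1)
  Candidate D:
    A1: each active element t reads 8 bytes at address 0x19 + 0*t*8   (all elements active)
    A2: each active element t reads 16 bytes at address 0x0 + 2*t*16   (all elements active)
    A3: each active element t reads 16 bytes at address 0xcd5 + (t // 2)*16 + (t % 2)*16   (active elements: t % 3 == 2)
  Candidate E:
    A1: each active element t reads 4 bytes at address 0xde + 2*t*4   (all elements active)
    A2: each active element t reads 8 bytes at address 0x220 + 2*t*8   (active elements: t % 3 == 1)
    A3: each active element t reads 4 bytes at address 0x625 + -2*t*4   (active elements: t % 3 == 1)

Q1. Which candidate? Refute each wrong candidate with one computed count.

B: A1 gives 1 transaction, not 2
C: A2 gives 1 transaction, not 2
D: A2 gives 16 transactions, not 2
E: A1 gives 5 transactions, not 2
A: all counts match (2,2,2)

Answer: A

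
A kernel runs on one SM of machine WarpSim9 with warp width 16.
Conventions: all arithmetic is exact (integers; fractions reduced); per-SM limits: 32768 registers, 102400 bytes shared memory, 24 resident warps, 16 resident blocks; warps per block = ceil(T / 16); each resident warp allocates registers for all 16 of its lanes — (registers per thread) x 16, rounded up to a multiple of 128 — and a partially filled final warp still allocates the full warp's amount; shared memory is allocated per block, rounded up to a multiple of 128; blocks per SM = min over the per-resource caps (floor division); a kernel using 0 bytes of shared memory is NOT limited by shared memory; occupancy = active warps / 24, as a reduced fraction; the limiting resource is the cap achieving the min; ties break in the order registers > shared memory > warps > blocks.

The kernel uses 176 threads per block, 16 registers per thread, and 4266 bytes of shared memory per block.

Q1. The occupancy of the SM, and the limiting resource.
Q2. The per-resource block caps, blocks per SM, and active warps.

Answer: occupancy 11/12, limited by warps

registers: 11 blocks
shared memory: 23 blocks
warps: 2 blocks
blocks: 16 blocks

Answer: 2 blocks, 22 active warps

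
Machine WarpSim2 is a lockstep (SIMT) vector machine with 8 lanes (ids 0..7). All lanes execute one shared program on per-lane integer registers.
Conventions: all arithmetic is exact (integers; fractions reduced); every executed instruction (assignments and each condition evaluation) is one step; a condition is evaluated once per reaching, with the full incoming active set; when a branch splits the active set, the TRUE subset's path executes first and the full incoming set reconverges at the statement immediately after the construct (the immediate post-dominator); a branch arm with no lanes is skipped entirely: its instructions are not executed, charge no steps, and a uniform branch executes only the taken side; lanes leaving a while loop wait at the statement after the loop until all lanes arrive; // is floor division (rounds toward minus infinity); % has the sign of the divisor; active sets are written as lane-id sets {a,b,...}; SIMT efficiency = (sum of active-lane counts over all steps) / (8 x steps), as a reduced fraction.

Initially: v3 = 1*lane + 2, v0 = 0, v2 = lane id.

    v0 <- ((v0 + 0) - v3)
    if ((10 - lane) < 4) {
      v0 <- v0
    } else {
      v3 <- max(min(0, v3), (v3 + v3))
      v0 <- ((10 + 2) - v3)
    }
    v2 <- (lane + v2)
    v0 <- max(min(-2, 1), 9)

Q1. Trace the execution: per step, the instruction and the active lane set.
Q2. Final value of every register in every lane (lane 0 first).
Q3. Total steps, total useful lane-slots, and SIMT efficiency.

step 0: v0 <- ((v0 + 0) - v3)        {0,1,2,3,4,5,6,7}
step 1: eval ((10 - lane) < 4)       {0,1,2,3,4,5,6,7}
step 2: v0 <- v0                     {7}
step 3: v3 <- max(min(0, v3), (v3 + v3)) {0,1,2,3,4,5,6}
step 4: v0 <- ((10 + 2) - v3)        {0,1,2,3,4,5,6}
step 5: v2 <- (lane + v2)            {0,1,2,3,4,5,6,7}
step 6: v0 <- max(min(-2, 1), 9)     {0,1,2,3,4,5,6,7}

Answer: 7 steps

v3: 4,6,8,10,12,14,16,9
v0: 9,9,9,9,9,9,9,9
v2: 0,2,4,6,8,10,12,14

steps = 7; useful = 47; efficiency = 47/56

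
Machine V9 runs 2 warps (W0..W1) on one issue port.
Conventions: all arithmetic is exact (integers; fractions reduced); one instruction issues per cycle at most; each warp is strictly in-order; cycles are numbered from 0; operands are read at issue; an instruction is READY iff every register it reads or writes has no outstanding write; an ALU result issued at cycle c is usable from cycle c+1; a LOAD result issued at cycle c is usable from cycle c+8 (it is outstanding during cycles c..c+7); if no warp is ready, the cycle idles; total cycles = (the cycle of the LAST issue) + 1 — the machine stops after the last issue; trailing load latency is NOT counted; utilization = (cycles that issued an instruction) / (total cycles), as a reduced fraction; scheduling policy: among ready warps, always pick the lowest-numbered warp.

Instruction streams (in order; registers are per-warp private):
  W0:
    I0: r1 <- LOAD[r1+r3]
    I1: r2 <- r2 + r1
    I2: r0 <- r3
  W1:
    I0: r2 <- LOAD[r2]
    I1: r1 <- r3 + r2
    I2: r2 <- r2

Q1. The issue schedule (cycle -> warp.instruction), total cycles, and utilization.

cycle 0: W0.I0
cycle 1: W1.I0
cycle 2: idle
cycle 3: idle
cycle 4: idle
cycle 5: idle
cycle 6: idle
cycle 7: idle
cycle 8: W0.I1
cycle 9: W0.I2
cycle 10: W1.I1
cycle 11: W1.I2

Answer: 12 cycles, utilization 1/2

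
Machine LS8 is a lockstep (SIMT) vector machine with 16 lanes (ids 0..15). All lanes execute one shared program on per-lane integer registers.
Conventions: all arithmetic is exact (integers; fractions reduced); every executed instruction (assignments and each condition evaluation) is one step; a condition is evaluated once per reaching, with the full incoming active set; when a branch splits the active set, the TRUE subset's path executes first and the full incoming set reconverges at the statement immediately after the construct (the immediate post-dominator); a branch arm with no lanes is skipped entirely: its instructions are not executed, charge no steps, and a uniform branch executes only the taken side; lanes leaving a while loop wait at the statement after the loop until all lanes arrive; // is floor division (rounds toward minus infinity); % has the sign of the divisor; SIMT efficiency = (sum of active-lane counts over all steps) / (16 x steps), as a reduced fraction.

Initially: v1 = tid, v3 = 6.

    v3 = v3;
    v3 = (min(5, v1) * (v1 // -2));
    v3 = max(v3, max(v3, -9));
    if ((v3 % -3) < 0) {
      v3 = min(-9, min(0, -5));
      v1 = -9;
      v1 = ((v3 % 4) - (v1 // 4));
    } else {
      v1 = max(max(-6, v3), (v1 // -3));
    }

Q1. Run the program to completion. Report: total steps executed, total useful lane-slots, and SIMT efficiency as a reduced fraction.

Answer: 8 steps, 86 useful, 43/64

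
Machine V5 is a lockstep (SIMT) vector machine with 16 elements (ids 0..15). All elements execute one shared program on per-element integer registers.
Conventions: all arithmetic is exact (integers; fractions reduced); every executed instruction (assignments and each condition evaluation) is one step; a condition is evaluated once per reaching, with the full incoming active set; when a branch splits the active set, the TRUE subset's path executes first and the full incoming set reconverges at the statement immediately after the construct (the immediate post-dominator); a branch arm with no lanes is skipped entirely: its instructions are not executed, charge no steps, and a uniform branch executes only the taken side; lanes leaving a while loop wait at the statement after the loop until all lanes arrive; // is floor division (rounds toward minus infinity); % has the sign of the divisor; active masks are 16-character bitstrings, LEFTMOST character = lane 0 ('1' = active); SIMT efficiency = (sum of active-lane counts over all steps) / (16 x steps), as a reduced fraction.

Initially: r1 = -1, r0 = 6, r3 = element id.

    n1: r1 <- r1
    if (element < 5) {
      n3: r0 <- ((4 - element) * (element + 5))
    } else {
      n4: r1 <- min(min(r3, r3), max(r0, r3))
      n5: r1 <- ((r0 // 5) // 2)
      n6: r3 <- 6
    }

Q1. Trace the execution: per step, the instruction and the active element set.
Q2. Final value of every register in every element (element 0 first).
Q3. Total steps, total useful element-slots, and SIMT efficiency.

step 0: r1 <- r1                     1111111111111111
step 1: eval (element < 5)           1111111111111111
step 2: r0 <- ((4 - element) * (element + 5)) 1111100000000000
step 3: r1 <- min(min(r3, r3), max(r0, r3)) 0000011111111111
step 4: r1 <- ((r0 // 5) // 2)       0000011111111111
step 5: r3 <- 6                      0000011111111111

Answer: 6 steps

r1: -1,-1,-1,-1,-1,0,0,0,0,0,0,0,0,0,0,0
r0: 20,18,14,8,0,6,6,6,6,6,6,6,6,6,6,6
r3: 0,1,2,3,4,6,6,6,6,6,6,6,6,6,6,6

steps = 6; useful = 70; efficiency = 70/96 = 35/48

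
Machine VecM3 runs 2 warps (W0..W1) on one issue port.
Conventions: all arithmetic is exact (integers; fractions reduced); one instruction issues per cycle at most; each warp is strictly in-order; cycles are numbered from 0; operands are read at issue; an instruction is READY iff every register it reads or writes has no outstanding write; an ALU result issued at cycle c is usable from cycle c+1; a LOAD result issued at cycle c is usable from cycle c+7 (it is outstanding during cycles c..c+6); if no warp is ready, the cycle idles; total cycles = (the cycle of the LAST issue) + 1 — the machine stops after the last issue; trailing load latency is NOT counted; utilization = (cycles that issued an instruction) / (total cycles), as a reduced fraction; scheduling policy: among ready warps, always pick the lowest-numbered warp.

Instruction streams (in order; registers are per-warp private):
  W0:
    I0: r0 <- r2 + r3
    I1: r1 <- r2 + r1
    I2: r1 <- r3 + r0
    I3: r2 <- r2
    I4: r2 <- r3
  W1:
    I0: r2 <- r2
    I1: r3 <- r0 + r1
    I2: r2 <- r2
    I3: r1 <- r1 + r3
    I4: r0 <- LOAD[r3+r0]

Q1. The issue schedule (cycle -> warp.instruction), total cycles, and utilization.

cycle 0: W0.I0
cycle 1: W0.I1
cycle 2: W0.I2
cycle 3: W0.I3
cycle 4: W0.I4
cycle 5: W1.I0
cycle 6: W1.I1
cycle 7: W1.I2
cycle 8: W1.I3
cycle 9: W1.I4

Answer: 10 cycles, utilization 1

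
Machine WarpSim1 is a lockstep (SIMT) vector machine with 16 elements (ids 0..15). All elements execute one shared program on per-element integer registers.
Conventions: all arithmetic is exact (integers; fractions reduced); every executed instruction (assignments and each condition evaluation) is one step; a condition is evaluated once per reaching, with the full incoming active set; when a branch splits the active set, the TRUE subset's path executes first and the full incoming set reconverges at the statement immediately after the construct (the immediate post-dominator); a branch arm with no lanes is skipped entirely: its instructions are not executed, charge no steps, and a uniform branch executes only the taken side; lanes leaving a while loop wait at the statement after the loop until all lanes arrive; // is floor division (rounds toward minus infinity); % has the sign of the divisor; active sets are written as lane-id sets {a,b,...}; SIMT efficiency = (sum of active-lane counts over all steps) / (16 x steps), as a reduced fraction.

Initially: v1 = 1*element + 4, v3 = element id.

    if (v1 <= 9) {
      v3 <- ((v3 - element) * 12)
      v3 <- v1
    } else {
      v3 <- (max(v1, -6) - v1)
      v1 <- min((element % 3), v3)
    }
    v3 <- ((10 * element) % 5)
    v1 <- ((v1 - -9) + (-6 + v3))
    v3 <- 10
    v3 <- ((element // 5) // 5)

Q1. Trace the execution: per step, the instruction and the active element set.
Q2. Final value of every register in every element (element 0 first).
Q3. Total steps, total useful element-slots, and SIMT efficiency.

step 0: eval (v1 <= 9)               {0,1,2,3,4,5,6,7,8,9,10,11,12,13,14,15}
step 1: v3 <- ((v3 - element) * 12)  {0,1,2,3,4,5}
step 2: v3 <- v1                     {0,1,2,3,4,5}
step 3: v3 <- (max(v1, -6) - v1)     {6,7,8,9,10,11,12,13,14,15}
step 4: v1 <- min((element % 3), v3) {6,7,8,9,10,11,12,13,14,15}
step 5: v3 <- ((10 * element) % 5)   {0,1,2,3,4,5,6,7,8,9,10,11,12,13,14,15}
step 6: v1 <- ((v1 - -9) + (-6 + v3)) {0,1,2,3,4,5,6,7,8,9,10,11,12,13,14,15}
step 7: v3 <- 10                     {0,1,2,3,4,5,6,7,8,9,10,11,12,13,14,15}
step 8: v3 <- ((element // 5) // 5)  {0,1,2,3,4,5,6,7,8,9,10,11,12,13,14,15}

Answer: 9 steps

v1: 7,8,9,10,11,12,3,3,3,3,3,3,3,3,3,3
v3: 0,0,0,0,0,0,0,0,0,0,0,0,0,0,0,0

steps = 9; useful = 112; efficiency = 112/144 = 7/9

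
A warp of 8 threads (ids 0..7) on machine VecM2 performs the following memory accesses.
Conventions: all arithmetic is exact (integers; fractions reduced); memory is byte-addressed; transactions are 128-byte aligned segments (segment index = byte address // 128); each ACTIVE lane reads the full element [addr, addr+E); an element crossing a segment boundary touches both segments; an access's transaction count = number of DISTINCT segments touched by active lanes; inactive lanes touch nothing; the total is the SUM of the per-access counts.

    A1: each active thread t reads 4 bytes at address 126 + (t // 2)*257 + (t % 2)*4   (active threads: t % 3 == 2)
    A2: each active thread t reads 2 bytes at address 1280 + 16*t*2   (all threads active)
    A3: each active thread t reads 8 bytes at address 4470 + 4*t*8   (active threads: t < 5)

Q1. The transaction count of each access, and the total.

A1: 3 transactions
A2: 2 transactions
A3: 2 transactions

Answer: 3,2,2; total 7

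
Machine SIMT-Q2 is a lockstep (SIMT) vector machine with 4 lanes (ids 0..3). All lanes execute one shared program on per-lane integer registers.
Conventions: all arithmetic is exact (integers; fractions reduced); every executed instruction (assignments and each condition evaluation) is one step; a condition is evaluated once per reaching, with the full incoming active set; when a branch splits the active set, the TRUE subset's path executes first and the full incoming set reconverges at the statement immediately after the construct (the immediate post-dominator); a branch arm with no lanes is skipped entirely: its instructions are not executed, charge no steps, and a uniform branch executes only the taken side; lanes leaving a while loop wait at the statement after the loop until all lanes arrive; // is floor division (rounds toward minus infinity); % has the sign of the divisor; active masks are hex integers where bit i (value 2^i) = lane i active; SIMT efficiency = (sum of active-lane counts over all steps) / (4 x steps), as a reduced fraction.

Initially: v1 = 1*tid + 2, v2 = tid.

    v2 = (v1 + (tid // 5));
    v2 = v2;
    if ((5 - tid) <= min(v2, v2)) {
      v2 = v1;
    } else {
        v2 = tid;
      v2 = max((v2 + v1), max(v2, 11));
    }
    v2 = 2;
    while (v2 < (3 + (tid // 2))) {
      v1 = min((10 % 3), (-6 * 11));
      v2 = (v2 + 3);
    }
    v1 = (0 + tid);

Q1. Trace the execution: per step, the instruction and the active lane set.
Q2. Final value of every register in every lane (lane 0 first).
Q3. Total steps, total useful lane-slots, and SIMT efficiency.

step 0: v2 <- (v1 + (tid // 5))      0xf
step 1: v2 <- v2                     0xf
step 2: eval ((5 - tid) <= min(v2, v2)) 0xf
step 3: v2 <- v1                     0xc
step 4: v2 <- tid                    0x3
step 5: v2 <- max((v2 + v1), max(v2, 11)) 0x3
step 6: v2 <- 2                      0xf
step 7: eval (v2 < (3 + (tid // 2))) 0xf
step 8: v1 <- min((10 % 3), (-6 * 11)) 0xf
step 9: v2 <- (v2 + 3)               0xf
step 10: eval (v2 < (3 + (tid // 2))) 0xf
step 11: v1 <- (0 + tid)              0xf

Answer: 12 steps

v1: 0,1,2,3
v2: 5,5,5,5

steps = 12; useful = 42; efficiency = 42/48 = 7/8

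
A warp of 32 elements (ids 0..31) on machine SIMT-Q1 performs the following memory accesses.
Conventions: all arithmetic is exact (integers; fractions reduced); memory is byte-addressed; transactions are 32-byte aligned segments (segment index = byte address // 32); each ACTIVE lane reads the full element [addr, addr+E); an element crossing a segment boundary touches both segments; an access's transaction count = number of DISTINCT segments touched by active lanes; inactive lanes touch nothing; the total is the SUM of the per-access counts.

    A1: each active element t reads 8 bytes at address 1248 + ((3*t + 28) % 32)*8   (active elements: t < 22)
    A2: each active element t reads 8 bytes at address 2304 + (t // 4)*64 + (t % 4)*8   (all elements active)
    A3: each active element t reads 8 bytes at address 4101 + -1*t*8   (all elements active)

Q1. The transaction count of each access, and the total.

A1: 8 transactions
A2: 8 transactions
A3: 9 transactions

Answer: 8,8,9; total 25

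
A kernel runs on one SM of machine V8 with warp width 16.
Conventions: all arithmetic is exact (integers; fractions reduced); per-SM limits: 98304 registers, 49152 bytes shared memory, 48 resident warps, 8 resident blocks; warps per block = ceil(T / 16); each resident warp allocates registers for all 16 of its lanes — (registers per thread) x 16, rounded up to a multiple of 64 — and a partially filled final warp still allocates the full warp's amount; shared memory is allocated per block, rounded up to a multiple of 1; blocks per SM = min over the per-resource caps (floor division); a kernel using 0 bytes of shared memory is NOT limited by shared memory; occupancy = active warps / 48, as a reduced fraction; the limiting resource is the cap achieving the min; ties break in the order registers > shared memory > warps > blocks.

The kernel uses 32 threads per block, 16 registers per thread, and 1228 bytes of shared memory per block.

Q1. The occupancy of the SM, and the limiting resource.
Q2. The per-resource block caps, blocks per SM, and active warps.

Answer: occupancy 1/3, limited by blocks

registers: 192 blocks
shared memory: 40 blocks
warps: 24 blocks
blocks: 8 blocks

Answer: 8 blocks, 16 active warps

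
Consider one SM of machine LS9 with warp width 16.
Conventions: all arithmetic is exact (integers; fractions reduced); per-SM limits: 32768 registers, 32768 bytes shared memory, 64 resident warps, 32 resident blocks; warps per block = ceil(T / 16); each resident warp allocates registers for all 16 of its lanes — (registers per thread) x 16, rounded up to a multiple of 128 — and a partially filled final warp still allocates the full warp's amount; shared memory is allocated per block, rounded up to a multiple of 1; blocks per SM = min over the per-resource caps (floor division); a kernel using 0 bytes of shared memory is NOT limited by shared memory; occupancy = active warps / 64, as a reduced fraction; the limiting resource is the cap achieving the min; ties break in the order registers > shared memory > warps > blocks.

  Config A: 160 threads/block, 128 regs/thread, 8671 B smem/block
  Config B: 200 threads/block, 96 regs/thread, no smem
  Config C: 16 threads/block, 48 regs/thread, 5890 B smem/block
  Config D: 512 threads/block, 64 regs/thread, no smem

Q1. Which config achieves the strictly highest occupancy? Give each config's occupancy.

occupancies: A 5/32, B 13/64, C 5/64, D 1/2

Answer: D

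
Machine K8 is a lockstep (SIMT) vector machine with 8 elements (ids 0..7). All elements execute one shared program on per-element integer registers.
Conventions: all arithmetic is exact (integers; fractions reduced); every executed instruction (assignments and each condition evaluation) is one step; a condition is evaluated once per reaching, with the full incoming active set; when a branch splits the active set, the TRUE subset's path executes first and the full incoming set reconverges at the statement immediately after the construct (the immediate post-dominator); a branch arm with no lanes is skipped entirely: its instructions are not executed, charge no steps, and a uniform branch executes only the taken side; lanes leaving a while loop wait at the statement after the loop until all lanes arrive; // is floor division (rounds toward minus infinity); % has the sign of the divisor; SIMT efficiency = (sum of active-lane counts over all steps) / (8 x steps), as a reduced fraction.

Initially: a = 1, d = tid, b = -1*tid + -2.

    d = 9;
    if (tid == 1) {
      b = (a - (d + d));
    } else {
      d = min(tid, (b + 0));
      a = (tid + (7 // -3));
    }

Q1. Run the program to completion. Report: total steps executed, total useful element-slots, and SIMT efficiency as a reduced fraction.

Answer: 5 steps, 31 useful, 31/40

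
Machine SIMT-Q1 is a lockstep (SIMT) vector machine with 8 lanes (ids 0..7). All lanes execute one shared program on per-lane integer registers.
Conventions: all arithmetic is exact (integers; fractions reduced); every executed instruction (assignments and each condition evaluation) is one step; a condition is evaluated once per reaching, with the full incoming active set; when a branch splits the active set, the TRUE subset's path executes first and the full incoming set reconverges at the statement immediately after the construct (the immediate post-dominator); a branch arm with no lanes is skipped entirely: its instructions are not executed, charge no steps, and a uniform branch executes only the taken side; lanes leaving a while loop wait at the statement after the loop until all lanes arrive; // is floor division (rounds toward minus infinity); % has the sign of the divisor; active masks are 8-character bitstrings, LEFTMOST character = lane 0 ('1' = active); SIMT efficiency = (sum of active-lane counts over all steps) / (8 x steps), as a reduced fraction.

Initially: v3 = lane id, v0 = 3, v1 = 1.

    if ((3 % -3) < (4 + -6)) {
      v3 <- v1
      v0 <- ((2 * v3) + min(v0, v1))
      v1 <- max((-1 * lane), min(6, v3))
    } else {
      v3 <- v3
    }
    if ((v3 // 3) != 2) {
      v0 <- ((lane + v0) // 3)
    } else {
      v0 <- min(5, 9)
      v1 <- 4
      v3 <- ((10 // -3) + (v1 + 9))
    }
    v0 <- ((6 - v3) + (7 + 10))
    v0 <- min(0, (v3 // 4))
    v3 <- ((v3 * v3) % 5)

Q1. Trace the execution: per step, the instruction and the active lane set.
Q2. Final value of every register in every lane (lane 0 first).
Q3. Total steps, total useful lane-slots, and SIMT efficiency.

step 0: eval ((3 % -3) < (4 + -6))   11111111
step 1: v3 <- v3                     11111111
step 2: eval ((v3 // 3) != 2)        11111111
step 3: v0 <- ((lane + v0) // 3)     11111100
step 4: v0 <- min(5, 9)              00000011
step 5: v1 <- 4                      00000011
step 6: v3 <- ((10 // -3) + (v1 + 9)) 00000011
step 7: v0 <- ((6 - v3) + (7 + 10))  11111111
step 8: v0 <- min(0, (v3 // 4))      11111111
step 9: v3 <- ((v3 * v3) % 5)        11111111

Answer: 10 steps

v3: 0,1,4,4,1,0,1,1
v0: 0,0,0,0,0,0,0,0
v1: 1,1,1,1,1,1,4,4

steps = 10; useful = 60; efficiency = 60/80 = 3/4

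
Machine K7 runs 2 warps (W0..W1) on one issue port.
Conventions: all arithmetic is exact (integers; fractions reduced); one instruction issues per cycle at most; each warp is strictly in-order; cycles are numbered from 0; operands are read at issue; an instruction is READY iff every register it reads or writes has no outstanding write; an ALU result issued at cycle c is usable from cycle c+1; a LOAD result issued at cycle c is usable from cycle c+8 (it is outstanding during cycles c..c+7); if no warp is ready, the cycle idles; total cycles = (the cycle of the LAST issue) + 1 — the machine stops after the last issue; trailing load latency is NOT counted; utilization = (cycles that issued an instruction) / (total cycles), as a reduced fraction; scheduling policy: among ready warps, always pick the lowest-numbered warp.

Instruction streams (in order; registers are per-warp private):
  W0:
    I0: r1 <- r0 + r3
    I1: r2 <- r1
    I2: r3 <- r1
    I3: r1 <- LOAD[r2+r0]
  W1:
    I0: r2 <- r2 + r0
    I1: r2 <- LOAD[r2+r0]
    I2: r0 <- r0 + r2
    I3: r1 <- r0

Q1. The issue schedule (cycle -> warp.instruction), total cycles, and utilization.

cycle 0: W0.I0
cycle 1: W0.I1
cycle 2: W0.I2
cycle 3: W0.I3
cycle 4: W1.I0
cycle 5: W1.I1
cycle 6: idle
cycle 7: idle
cycle 8: idle
cycle 9: idle
cycle 10: idle
cycle 11: idle
cycle 12: idle
cycle 13: W1.I2
cycle 14: W1.I3

Answer: 15 cycles, utilization 8/15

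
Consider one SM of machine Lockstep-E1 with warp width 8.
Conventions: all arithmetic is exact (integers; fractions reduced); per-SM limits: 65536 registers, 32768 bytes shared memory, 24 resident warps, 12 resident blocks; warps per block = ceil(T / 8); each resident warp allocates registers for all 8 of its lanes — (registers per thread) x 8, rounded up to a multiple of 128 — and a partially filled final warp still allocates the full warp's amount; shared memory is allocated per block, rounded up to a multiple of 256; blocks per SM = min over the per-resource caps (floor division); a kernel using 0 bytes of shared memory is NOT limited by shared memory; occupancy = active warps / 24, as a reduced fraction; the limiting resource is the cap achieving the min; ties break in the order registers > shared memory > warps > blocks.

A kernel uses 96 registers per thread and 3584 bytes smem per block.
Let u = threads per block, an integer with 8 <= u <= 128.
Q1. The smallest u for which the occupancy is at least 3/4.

Answer: u = 9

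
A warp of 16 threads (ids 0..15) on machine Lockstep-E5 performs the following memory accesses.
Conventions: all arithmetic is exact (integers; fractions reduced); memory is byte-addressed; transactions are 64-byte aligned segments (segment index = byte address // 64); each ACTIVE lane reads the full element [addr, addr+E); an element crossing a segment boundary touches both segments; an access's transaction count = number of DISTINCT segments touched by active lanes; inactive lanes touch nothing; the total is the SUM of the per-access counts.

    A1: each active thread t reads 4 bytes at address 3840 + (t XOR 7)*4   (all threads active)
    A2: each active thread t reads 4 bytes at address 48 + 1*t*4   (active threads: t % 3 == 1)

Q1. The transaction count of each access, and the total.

A1: 1 transaction
A2: 2 transactions

Answer: 1,2; total 3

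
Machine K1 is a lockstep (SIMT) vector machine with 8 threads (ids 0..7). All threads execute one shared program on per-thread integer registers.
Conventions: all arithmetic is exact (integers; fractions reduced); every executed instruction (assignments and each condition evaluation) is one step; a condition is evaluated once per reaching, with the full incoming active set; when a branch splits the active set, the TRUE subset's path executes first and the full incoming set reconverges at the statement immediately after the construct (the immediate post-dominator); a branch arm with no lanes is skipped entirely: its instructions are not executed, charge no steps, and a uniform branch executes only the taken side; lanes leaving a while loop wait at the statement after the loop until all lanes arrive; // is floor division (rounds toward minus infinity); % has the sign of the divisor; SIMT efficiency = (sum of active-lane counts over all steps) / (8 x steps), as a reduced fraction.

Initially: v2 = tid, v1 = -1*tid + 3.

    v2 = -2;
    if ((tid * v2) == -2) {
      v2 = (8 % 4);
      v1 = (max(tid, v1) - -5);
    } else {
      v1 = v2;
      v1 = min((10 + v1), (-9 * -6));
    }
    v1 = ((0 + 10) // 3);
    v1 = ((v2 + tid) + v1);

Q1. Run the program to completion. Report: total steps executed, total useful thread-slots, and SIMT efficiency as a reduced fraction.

Answer: 8 steps, 48 useful, 3/4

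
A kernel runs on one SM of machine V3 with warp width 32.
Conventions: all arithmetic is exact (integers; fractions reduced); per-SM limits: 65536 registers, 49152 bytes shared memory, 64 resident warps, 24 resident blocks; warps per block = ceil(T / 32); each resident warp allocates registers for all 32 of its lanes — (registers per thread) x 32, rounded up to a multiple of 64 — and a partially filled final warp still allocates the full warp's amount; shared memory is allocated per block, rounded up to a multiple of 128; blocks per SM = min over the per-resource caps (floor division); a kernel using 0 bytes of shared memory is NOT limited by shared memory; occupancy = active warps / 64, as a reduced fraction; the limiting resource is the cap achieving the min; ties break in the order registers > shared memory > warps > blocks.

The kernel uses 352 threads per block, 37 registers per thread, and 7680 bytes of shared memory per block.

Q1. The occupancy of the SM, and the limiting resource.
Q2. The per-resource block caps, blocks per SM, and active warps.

Answer: occupancy 11/16, limited by registers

registers: 4 blocks
shared memory: 6 blocks
warps: 5 blocks
blocks: 24 blocks

Answer: 4 blocks, 44 active warps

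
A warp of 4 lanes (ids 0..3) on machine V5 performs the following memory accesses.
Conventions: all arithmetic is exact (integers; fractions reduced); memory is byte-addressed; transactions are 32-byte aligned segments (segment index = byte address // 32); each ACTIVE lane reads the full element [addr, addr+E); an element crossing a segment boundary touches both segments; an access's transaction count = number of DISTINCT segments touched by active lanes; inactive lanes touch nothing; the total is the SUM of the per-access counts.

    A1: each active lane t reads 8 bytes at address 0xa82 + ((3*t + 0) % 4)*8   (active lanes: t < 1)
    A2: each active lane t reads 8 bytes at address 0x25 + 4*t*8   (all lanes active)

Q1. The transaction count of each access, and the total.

A1: 1 transaction
A2: 4 transactions

Answer: 1,4; total 5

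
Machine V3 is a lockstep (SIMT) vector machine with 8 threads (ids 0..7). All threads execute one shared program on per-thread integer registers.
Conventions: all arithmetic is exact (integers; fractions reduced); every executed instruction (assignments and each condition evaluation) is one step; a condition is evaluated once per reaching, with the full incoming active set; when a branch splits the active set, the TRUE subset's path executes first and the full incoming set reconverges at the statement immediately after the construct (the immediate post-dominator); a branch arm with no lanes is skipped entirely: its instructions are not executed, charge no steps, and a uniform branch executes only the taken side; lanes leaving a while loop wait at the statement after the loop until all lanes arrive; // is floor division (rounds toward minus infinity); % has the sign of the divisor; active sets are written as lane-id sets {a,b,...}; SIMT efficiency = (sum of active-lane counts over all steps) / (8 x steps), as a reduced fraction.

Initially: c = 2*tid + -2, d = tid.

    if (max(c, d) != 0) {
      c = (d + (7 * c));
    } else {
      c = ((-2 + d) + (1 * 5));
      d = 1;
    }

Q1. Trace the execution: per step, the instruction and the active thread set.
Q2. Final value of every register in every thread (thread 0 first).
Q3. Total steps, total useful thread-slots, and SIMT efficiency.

step 0: eval (max(c, d) != 0)        {0,1,2,3,4,5,6,7}
step 1: c <- (d + (7 * c))           {1,2,3,4,5,6,7}
step 2: c <- ((-2 + d) + (1 * 5))    {0}
step 3: d <- 1                       {0}

Answer: 4 steps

c: 3,1,16,31,46,61,76,91
d: 1,1,2,3,4,5,6,7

steps = 4; useful = 17; efficiency = 17/32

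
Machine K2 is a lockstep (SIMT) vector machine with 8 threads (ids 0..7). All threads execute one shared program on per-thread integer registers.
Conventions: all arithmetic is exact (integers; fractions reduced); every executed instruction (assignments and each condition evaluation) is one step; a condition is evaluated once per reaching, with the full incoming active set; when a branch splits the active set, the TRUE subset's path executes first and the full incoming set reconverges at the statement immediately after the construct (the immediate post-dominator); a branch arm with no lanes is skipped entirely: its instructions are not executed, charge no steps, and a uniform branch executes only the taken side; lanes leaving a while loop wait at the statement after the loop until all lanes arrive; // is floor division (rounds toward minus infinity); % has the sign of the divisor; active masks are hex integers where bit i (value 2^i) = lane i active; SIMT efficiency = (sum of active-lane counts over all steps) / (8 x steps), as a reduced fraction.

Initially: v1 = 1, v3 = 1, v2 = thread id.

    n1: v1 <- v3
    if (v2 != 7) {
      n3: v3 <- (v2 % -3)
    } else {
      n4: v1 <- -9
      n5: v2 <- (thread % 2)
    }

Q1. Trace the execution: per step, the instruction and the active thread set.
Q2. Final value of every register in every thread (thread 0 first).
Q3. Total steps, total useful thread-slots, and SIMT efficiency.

step 0: v1 <- v3                     0xff
step 1: eval (v2 != 7)               0xff
step 2: v3 <- (v2 % -3)              0x7f
step 3: v1 <- -9                     0x80
step 4: v2 <- (thread % 2)           0x80

Answer: 5 steps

v1: 1,1,1,1,1,1,1,-9
v3: 0,-2,-1,0,-2,-1,0,1
v2: 0,1,2,3,4,5,6,1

steps = 5; useful = 25; efficiency = 25/40 = 5/8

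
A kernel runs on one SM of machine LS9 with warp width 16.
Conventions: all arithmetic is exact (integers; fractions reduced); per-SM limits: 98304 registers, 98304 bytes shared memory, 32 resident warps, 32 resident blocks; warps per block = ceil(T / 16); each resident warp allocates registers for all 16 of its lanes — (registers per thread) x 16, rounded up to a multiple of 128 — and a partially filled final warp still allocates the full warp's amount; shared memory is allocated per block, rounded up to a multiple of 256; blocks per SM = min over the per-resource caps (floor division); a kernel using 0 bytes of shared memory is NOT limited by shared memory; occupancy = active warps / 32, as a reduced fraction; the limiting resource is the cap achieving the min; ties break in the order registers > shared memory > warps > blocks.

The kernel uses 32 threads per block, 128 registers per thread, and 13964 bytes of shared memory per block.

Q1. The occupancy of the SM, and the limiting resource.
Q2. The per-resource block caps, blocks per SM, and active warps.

Answer: occupancy 3/8, limited by shared memory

registers: 24 blocks
shared memory: 6 blocks
warps: 16 blocks
blocks: 32 blocks

Answer: 6 blocks, 12 active warps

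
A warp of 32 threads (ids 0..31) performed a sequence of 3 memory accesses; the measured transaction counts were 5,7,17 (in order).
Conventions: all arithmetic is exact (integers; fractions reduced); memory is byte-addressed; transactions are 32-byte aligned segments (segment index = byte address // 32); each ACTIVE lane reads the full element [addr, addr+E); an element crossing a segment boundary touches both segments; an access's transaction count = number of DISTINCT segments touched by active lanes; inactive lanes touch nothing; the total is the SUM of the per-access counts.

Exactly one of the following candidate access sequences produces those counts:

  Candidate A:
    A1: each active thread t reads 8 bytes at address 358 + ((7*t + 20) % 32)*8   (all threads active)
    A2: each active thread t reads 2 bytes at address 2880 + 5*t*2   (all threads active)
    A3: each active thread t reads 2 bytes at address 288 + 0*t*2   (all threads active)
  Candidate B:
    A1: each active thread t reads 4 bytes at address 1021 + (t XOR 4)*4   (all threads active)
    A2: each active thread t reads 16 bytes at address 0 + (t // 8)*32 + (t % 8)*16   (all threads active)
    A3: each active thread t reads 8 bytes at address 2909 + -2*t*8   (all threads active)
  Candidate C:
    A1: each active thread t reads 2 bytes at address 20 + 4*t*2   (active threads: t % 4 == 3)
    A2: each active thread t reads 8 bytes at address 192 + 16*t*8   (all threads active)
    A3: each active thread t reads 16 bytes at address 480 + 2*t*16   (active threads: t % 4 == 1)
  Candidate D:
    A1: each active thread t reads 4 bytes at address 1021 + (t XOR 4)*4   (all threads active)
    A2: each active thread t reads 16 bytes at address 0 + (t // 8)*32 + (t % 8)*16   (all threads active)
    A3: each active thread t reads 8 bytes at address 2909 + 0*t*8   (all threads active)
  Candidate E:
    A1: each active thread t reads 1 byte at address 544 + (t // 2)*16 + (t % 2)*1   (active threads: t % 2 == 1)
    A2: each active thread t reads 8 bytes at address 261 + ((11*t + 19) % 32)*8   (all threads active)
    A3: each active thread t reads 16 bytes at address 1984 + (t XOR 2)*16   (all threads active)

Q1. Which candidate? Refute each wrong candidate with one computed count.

A: A1 gives 9 transactions, not 5
C: A1 gives 8 transactions, not 5
D: A3 gives 2 transactions, not 17
E: A1 gives 8 transactions, not 5
B: all counts match (5,7,17)

Answer: B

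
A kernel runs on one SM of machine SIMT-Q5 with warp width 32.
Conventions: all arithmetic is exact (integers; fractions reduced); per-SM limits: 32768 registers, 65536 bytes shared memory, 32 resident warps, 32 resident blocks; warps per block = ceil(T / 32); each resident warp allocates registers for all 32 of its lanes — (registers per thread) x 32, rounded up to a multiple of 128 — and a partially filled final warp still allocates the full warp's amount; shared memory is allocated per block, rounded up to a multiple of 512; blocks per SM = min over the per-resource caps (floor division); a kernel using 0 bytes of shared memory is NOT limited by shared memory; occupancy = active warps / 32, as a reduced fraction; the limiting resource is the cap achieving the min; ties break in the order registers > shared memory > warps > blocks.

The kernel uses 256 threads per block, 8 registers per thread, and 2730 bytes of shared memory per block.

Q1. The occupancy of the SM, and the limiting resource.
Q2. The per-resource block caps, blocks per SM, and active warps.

Answer: occupancy 1, limited by warps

registers: 16 blocks
shared memory: 21 blocks
warps: 4 blocks
blocks: 32 blocks

Answer: 4 blocks, 32 active warps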